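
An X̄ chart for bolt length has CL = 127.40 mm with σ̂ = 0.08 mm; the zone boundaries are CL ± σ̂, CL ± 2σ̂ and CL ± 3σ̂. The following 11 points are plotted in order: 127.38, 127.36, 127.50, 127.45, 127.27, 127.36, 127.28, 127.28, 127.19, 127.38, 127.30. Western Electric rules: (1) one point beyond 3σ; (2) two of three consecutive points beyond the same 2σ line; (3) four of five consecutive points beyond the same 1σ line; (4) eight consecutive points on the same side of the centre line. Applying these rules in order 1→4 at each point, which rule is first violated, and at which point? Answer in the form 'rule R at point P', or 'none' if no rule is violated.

Zone of each point (C = within 1σ̂, B = 1σ̂–2σ̂, A = 2σ̂–3σ̂, * = beyond 3σ̂; sign = side of CL): 1:-C, 2:-C, 3:+B, 4:+C, 5:-B, 6:-C, 7:-B, 8:-B, 9:-A, 10:-C, 11:-B
Rule 3 (four of five consecutive points beyond the same 1σ limit) is satisfied at point 9.

rule 3 at point 9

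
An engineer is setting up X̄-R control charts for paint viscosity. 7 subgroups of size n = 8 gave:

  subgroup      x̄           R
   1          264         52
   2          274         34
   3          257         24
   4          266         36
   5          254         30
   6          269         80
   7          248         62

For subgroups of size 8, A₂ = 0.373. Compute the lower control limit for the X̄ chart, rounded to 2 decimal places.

244.77

X̄̄ = (264 + 274 + 257 + 266 + 254 + 269 + 248) / 7 = 1832.0000 / 7 = 261.7143
R̄ = (52 + 34 + 24 + 36 + 30 + 80 + 62) / 7 = 318.0000 / 7 = 45.4286
LCL = X̄̄ − A₂·R̄ = 261.7143 − 0.373 × 45.4286 = 244.7694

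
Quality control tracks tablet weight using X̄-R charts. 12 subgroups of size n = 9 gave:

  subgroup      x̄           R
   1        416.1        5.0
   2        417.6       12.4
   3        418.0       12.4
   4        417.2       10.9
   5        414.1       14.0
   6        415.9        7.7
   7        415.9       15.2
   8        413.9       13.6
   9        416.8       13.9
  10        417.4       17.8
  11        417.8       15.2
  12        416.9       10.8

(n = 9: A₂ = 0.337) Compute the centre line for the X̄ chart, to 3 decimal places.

416.467

X̄̄ = (416.1 + 417.6 + 418.0 + 417.2 + 414.1 + 415.9 + 415.9 + 413.9 + 416.8 + 417.4 + 417.8 + 416.9) / 12 = 4997.6000 / 12 = 416.4667
CL = X̄̄ = 416.4667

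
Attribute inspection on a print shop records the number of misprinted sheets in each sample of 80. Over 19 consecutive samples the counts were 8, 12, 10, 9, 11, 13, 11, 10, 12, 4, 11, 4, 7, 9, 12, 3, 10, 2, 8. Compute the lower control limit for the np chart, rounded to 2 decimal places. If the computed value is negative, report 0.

0.37

p̄ = Σdᵢ / (k·n) = 166 / (19 × 80) = 0.10921
LCL = np̄ − 3·√(np̄(1−p̄)) = 8.7368 − 3 × 2.7897 = 0.3676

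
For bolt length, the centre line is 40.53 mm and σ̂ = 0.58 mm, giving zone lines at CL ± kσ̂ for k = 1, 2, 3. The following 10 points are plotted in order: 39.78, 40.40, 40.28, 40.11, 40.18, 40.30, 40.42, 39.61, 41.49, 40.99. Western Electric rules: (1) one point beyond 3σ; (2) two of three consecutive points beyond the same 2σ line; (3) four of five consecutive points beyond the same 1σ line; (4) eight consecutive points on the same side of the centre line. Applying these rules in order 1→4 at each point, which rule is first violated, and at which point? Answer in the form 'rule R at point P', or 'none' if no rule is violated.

Zone of each point (C = within 1σ̂, B = 1σ̂–2σ̂, A = 2σ̂–3σ̂, * = beyond 3σ̂; sign = side of CL): 1:-B, 2:-C, 3:-C, 4:-C, 5:-C, 6:-C, 7:-C, 8:-B, 9:+B, 10:+C
Rule 4 (eight consecutive points on the same side of the centre line) is satisfied at point 8.

rule 4 at point 8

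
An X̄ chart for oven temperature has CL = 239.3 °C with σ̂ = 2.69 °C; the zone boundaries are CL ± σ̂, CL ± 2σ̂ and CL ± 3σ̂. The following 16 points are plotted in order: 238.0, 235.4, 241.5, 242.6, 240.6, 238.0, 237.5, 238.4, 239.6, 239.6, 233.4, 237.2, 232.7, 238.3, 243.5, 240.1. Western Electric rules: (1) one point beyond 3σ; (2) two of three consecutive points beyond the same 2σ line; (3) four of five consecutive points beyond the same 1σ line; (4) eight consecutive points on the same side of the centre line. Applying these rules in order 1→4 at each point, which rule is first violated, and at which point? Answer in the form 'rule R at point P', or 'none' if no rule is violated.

rule 2 at point 13

Zone of each point (C = within 1σ̂, B = 1σ̂–2σ̂, A = 2σ̂–3σ̂, * = beyond 3σ̂; sign = side of CL): 1:-C, 2:-B, 3:+C, 4:+B, 5:+C, 6:-C, 7:-C, 8:-C, 9:+C, 10:+C, 11:-A, 12:-C, 13:-A, 14:-C, 15:+B, 16:+C
Rule 2 (two of three consecutive points beyond the same 2σ limit) is satisfied at point 13.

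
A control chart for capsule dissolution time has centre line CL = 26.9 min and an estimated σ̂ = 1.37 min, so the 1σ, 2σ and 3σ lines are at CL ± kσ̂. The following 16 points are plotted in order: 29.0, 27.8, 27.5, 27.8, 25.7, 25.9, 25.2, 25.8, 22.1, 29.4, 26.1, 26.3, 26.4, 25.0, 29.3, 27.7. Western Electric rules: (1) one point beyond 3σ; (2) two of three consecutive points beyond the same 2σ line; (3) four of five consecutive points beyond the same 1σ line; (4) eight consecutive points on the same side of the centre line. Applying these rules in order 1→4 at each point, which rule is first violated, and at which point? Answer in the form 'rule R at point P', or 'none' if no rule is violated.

Zone of each point (C = within 1σ̂, B = 1σ̂–2σ̂, A = 2σ̂–3σ̂, * = beyond 3σ̂; sign = side of CL): 1:+B, 2:+C, 3:+C, 4:+C, 5:-C, 6:-C, 7:-B, 8:-C, 9:-*, 10:+B, 11:-C, 12:-C, 13:-C, 14:-B, 15:+B, 16:+C
Rule 1 (one point beyond the 3σ limits) is satisfied at point 9.

rule 1 at point 9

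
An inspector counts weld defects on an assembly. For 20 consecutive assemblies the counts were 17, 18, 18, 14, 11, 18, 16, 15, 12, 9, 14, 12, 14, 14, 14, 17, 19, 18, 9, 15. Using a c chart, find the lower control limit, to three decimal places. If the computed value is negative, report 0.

c̄ = (17 + 18 + 18 + 14 + 11 + 18 + 16 + 15 + 12 + 9 + 14 + 12 + 14 + 14 + 14 + 17 + 19 + 18 + 9 + 15) / 20 = 294 / 20 = 14.7000
LCL = c̄ − 3√c̄ = 14.7000 − 3 × 3.8341 = 3.1978

3.198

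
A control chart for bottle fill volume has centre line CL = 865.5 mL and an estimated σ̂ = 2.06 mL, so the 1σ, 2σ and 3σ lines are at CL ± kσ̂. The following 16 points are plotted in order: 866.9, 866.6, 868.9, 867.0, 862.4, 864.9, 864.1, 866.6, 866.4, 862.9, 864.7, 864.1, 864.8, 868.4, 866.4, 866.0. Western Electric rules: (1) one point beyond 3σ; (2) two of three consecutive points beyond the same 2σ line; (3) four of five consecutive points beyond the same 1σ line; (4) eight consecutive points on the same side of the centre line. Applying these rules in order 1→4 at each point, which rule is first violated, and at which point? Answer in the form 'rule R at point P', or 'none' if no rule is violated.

none

Zone of each point (C = within 1σ̂, B = 1σ̂–2σ̂, A = 2σ̂–3σ̂, * = beyond 3σ̂; sign = side of CL): 1:+C, 2:+C, 3:+B, 4:+C, 5:-B, 6:-C, 7:-C, 8:+C, 9:+C, 10:-B, 11:-C, 12:-C, 13:-C, 14:+B, 15:+C, 16:+C
No rule fires across all 16 points.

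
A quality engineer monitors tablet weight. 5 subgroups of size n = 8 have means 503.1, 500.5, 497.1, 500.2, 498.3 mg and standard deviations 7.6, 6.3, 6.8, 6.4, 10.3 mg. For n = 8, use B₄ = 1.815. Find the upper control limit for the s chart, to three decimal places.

13.576

s̄ = (7.6 + 6.3 + 6.8 + 6.4 + 10.3) / 5 = 7.4800
UCL_s = B₄·s̄ = 1.815 × 7.4800 = 13.5762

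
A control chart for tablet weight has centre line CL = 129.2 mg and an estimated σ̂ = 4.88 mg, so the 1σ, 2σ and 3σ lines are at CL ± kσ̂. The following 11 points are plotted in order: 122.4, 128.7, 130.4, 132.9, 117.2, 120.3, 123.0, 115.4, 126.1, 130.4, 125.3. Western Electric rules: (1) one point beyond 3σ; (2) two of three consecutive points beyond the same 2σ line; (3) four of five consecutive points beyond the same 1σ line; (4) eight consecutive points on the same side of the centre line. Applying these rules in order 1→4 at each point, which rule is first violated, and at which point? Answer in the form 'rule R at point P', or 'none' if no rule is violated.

Zone of each point (C = within 1σ̂, B = 1σ̂–2σ̂, A = 2σ̂–3σ̂, * = beyond 3σ̂; sign = side of CL): 1:-B, 2:-C, 3:+C, 4:+C, 5:-A, 6:-B, 7:-B, 8:-A, 9:-C, 10:+C, 11:-C
Rule 3 (four of five consecutive points beyond the same 1σ limit) is satisfied at point 8.

rule 3 at point 8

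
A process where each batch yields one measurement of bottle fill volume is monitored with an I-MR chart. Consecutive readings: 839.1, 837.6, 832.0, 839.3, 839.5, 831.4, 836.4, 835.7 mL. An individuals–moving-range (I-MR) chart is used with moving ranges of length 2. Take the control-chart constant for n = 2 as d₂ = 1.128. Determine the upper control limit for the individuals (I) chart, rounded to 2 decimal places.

X̄ = (839.1 + 837.6 + 832.0 + 839.3 + 839.5 + 831.4 + 836.4 + 835.7) / 8 = 836.3750
Moving ranges: 1.5, 5.6, 7.3, 0.2, 8.1, 5.0, 0.7; M̄R̄ = 28.4000 / 7 = 4.0571
UCL = X̄ + 3·M̄R̄/d₂ = 836.3750 + 3 × 4.0571 / 1.128 = 847.1653

847.17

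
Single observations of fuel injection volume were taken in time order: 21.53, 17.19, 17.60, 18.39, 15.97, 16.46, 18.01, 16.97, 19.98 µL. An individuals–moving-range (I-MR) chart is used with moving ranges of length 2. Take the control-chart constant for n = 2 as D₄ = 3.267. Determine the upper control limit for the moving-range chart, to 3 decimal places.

5.738

Moving ranges: 4.34, 0.41, 0.79, 2.42, 0.49, 1.55, 1.04, 3.01; M̄R̄ = 14.0500 / 8 = 1.7562
UCL_MR = D₄·M̄R̄ = 3.267 × 1.7562 = 5.7377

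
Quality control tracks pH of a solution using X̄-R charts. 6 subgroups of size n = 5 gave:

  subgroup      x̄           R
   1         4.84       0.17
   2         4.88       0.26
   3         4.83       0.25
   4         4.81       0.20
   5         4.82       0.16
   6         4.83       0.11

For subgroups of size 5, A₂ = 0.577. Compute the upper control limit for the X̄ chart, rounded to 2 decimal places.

X̄̄ = (4.84 + 4.88 + 4.83 + 4.81 + 4.82 + 4.83) / 6 = 29.0100 / 6 = 4.8350
R̄ = (0.17 + 0.26 + 0.25 + 0.20 + 0.16 + 0.11) / 6 = 1.1500 / 6 = 0.1917
UCL = X̄̄ + A₂·R̄ = 4.8350 + 0.577 × 0.1917 = 4.9456

4.95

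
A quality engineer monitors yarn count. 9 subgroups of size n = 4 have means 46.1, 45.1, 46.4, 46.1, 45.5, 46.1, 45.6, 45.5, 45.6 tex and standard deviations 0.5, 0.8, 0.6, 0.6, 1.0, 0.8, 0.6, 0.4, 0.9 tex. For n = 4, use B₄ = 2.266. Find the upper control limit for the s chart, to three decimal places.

s̄ = (0.5 + 0.8 + 0.6 + 0.6 + 1.0 + 0.8 + 0.6 + 0.4 + 0.9) / 9 = 0.6889
UCL_s = B₄·s̄ = 2.266 × 0.6889 = 1.5610

1.561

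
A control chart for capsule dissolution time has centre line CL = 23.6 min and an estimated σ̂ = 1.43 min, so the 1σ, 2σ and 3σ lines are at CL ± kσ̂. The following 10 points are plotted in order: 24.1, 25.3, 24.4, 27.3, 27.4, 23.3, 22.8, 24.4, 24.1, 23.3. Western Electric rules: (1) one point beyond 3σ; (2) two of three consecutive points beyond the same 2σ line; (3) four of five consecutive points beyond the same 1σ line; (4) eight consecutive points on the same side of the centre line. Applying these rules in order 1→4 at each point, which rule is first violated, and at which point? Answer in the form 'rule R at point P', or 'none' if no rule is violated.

Zone of each point (C = within 1σ̂, B = 1σ̂–2σ̂, A = 2σ̂–3σ̂, * = beyond 3σ̂; sign = side of CL): 1:+C, 2:+B, 3:+C, 4:+A, 5:+A, 6:-C, 7:-C, 8:+C, 9:+C, 10:-C
Rule 2 (two of three consecutive points beyond the same 2σ limit) is satisfied at point 5.

rule 2 at point 5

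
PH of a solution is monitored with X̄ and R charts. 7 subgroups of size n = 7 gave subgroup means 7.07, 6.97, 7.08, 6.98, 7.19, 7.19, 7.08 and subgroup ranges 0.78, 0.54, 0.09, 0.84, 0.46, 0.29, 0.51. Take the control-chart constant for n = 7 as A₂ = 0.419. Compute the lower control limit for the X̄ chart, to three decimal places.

6.870

X̄̄ = (7.07 + 6.97 + 7.08 + 6.98 + 7.19 + 7.19 + 7.08) / 7 = 49.5600 / 7 = 7.0800
R̄ = (0.78 + 0.54 + 0.09 + 0.84 + 0.46 + 0.29 + 0.51) / 7 = 3.5100 / 7 = 0.5014
LCL = X̄̄ − A₂·R̄ = 7.0800 − 0.419 × 0.5014 = 6.8699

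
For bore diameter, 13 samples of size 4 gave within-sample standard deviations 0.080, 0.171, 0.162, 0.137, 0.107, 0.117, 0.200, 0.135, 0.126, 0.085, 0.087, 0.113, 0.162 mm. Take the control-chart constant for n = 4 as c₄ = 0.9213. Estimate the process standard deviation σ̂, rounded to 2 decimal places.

0.14

s̄ = (0.080 + 0.171 + 0.162 + 0.137 + 0.107 + 0.117 + 0.200 + 0.135 + 0.126 + 0.085 + 0.087 + 0.113 + 0.162) / 13 = 0.1294
σ̂ = s̄ / c₄ = 0.1294 / 0.9213 = 0.1404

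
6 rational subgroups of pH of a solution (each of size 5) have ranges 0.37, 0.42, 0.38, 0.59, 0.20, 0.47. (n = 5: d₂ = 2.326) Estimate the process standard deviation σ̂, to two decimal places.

R̄ = (0.37 + 0.42 + 0.38 + 0.59 + 0.20 + 0.47) / 6 = 0.4050
σ̂ = R̄ / d₂ = 0.4050 / 2.326 = 0.1741

0.17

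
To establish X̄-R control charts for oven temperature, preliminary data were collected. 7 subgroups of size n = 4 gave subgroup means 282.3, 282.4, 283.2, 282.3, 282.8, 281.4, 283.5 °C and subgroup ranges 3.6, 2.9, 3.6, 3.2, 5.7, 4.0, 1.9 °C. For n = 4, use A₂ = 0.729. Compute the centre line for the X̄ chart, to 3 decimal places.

X̄̄ = (282.3 + 282.4 + 283.2 + 282.3 + 282.8 + 281.4 + 283.5) / 7 = 1977.9000 / 7 = 282.5571
CL = X̄̄ = 282.5571

282.557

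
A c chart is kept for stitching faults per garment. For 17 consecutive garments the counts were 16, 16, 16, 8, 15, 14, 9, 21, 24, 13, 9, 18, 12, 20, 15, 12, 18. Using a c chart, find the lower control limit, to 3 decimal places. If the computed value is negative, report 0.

c̄ = (16 + 16 + 16 + 8 + 15 + 14 + 9 + 21 + 24 + 13 + 9 + 18 + 12 + 20 + 15 + 12 + 18) / 17 = 256 / 17 = 15.0588
LCL = c̄ − 3√c̄ = 15.0588 − 3 × 3.8806 = 3.4171

3.417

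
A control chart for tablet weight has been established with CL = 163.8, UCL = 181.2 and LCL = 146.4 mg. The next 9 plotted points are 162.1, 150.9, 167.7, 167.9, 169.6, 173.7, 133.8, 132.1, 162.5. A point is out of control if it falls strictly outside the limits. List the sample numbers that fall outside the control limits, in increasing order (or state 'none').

Compare each point to [146.4, 181.2]: sample 7 = 133.8 < LCL; sample 8 = 132.1 < LCL.

7, 8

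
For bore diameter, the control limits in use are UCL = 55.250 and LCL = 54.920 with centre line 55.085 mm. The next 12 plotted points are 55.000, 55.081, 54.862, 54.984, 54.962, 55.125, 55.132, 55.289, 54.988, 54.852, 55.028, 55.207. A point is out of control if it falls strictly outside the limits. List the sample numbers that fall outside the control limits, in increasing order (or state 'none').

Compare each point to [54.920, 55.250]: sample 3 = 54.862 < LCL; sample 8 = 55.289 > UCL; sample 10 = 54.852 < LCL.

3, 8, 10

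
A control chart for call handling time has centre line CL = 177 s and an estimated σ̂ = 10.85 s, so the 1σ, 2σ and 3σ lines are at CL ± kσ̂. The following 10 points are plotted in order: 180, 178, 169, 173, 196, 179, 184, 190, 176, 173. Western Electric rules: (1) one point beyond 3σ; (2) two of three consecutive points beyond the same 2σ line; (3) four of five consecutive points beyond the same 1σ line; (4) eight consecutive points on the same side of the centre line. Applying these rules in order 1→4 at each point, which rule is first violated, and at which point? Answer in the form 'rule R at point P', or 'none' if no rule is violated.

Zone of each point (C = within 1σ̂, B = 1σ̂–2σ̂, A = 2σ̂–3σ̂, * = beyond 3σ̂; sign = side of CL): 1:+C, 2:+C, 3:-C, 4:-C, 5:+B, 6:+C, 7:+C, 8:+B, 9:-C, 10:-C
No rule fires across all 10 points.

none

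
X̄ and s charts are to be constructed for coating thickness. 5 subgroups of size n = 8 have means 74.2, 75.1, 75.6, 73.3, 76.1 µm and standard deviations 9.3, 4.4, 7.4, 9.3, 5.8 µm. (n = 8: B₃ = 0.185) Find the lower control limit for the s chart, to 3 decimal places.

s̄ = (9.3 + 4.4 + 7.4 + 9.3 + 5.8) / 5 = 7.2400
LCL_s = B₃·s̄ = 0.185 × 7.2400 = 1.3394

1.339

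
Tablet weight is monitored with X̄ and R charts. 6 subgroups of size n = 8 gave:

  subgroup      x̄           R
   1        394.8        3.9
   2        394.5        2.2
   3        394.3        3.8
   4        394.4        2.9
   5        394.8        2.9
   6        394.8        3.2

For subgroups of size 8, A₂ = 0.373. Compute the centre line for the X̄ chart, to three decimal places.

X̄̄ = (394.8 + 394.5 + 394.3 + 394.4 + 394.8 + 394.8) / 6 = 2367.6000 / 6 = 394.6000
CL = X̄̄ = 394.6000

394.600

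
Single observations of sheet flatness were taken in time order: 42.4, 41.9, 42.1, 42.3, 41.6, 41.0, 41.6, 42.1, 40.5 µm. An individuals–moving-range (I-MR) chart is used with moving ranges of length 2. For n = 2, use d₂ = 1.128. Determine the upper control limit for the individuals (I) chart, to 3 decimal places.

43.351

X̄ = (42.4 + 41.9 + 42.1 + 42.3 + 41.6 + 41.0 + 41.6 + 42.1 + 40.5) / 9 = 41.7222
Moving ranges: 0.5, 0.2, 0.2, 0.7, 0.6, 0.6, 0.5, 1.6; M̄R̄ = 4.9000 / 8 = 0.6125
UCL = X̄ + 3·M̄R̄/d₂ = 41.7222 + 3 × 0.6125 / 1.128 = 43.3512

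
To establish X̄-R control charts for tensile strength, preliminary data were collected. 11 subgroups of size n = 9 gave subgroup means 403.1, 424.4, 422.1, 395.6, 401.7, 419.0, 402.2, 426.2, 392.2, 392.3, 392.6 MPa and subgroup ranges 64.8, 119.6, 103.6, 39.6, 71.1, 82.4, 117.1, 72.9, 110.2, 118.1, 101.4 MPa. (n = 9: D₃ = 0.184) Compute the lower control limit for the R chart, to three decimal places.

R̄ = (64.8 + 119.6 + 103.6 + 39.6 + 71.1 + 82.4 + 117.1 + 72.9 + 110.2 + 118.1 + 101.4) / 11 = 1000.8000 / 11 = 90.9818
LCL_R = D₃·R̄ = 0.184 × 90.9818 = 16.7407

16.741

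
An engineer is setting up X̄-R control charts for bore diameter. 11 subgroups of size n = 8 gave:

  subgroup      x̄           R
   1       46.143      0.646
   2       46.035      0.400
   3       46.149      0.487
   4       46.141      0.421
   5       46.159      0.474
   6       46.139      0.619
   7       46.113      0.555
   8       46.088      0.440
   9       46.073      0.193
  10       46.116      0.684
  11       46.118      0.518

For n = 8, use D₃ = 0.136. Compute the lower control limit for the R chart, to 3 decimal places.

R̄ = (0.646 + 0.400 + 0.487 + 0.421 + 0.474 + 0.619 + 0.555 + 0.440 + 0.193 + 0.684 + 0.518) / 11 = 5.4370 / 11 = 0.4943
LCL_R = D₃·R̄ = 0.136 × 0.4943 = 0.0672

0.067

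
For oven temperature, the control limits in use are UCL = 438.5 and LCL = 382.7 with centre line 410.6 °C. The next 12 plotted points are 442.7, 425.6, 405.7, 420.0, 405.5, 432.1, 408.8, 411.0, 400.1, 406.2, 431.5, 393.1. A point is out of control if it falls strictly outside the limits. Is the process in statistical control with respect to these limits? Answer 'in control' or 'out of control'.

Compare each point to [382.7, 438.5]: sample 1 = 442.7 > UCL.

out of control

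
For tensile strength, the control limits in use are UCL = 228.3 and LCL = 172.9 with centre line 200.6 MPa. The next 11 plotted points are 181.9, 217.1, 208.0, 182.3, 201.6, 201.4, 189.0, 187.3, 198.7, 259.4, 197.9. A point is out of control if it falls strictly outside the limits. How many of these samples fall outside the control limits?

Compare each point to [172.9, 228.3]: sample 10 = 259.4 > UCL.

1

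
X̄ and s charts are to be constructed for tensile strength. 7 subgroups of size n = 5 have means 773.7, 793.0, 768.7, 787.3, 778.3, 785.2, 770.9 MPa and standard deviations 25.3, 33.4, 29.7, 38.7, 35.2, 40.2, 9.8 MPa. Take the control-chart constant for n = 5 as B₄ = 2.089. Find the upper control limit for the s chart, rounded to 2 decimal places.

s̄ = (25.3 + 33.4 + 29.7 + 38.7 + 35.2 + 40.2 + 9.8) / 7 = 30.3286
UCL_s = B₄·s̄ = 2.089 × 30.3286 = 63.3564

63.36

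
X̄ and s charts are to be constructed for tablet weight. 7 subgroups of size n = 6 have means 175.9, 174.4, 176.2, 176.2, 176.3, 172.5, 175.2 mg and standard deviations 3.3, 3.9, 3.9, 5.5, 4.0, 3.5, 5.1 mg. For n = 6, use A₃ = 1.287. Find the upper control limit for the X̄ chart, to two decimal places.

X̄̄ = (175.9 + 174.4 + 176.2 + 176.2 + 176.3 + 172.5 + 175.2) / 7 = 175.2429
s̄ = (3.3 + 3.9 + 3.9 + 5.5 + 4.0 + 3.5 + 5.1) / 7 = 4.1714
UCL = X̄̄ + A₃·s̄ = 175.2429 + 1.287 × 4.1714 = 180.6115

180.61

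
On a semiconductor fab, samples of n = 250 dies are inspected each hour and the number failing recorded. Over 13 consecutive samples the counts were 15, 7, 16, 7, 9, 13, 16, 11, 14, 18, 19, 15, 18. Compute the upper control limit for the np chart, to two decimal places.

24.48

p̄ = Σdᵢ / (k·n) = 178 / (13 × 250) = 0.05477
UCL = np̄ + 3·√(np̄(1−p̄)) = 13.6923 + 3 × √(13.6923×0.94523) = 13.6923 + 3 × 3.5976 = 24.4850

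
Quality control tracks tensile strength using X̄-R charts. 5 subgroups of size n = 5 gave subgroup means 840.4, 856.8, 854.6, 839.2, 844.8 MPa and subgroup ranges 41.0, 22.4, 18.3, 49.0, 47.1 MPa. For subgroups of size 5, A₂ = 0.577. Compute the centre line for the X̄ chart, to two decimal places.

847.16

X̄̄ = (840.4 + 856.8 + 854.6 + 839.2 + 844.8) / 5 = 4235.8000 / 5 = 847.1600
CL = X̄̄ = 847.1600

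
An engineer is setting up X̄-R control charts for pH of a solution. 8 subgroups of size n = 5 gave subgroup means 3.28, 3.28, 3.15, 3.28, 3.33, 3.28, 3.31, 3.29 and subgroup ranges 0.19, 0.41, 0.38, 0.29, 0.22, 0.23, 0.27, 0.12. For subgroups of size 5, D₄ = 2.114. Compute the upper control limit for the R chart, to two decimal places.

R̄ = (0.19 + 0.41 + 0.38 + 0.29 + 0.22 + 0.23 + 0.27 + 0.12) / 8 = 2.1100 / 8 = 0.2637
UCL_R = D₄·R̄ = 2.114 × 0.2637 = 0.5576

0.56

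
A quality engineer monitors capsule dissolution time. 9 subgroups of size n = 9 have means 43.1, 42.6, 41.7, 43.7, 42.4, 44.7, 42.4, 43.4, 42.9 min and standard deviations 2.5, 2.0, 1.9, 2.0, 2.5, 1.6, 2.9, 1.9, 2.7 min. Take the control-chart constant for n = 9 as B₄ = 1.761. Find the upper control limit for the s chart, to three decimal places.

3.913

s̄ = (2.5 + 2.0 + 1.9 + 2.0 + 2.5 + 1.6 + 2.9 + 1.9 + 2.7) / 9 = 2.2222
UCL_s = B₄·s̄ = 1.761 × 2.2222 = 3.9133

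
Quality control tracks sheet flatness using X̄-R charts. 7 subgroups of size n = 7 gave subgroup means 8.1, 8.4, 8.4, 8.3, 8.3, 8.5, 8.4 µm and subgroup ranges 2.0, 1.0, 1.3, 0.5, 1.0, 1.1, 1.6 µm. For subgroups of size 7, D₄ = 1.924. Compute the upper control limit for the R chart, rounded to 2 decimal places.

2.34

R̄ = (2.0 + 1.0 + 1.3 + 0.5 + 1.0 + 1.1 + 1.6) / 7 = 8.5000 / 7 = 1.2143
UCL_R = D₄·R̄ = 1.924 × 1.2143 = 2.3363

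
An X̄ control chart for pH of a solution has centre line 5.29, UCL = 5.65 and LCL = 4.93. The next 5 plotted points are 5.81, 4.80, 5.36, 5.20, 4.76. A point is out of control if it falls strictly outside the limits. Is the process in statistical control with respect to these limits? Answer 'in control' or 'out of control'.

out of control

Compare each point to [4.93, 5.65]: sample 1 = 5.81 > UCL; sample 2 = 4.80 < LCL; sample 5 = 4.76 < LCL.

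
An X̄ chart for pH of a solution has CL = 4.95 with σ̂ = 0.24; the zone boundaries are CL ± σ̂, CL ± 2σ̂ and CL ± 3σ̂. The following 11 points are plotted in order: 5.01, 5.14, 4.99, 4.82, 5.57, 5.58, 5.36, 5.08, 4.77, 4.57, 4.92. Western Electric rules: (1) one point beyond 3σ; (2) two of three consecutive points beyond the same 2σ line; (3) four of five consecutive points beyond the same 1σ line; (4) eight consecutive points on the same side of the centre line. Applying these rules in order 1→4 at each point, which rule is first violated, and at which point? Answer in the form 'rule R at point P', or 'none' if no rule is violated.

rule 2 at point 6

Zone of each point (C = within 1σ̂, B = 1σ̂–2σ̂, A = 2σ̂–3σ̂, * = beyond 3σ̂; sign = side of CL): 1:+C, 2:+C, 3:+C, 4:-C, 5:+A, 6:+A, 7:+B, 8:+C, 9:-C, 10:-B, 11:-C
Rule 2 (two of three consecutive points beyond the same 2σ limit) is satisfied at point 6.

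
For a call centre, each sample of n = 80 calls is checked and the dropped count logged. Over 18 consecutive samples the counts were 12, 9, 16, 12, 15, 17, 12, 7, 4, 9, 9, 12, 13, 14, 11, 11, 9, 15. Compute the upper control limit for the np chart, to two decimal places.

20.91

p̄ = Σdᵢ / (k·n) = 207 / (18 × 80) = 0.14375
UCL = np̄ + 3·√(np̄(1−p̄)) = 11.5000 + 3 × √(11.5000×0.85625) = 11.5000 + 3 × 3.1380 = 20.9139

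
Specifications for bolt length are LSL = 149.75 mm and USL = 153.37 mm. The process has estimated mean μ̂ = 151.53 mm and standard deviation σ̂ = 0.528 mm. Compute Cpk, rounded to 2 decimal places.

Cpu = (USL − μ̂) / (3σ̂) = (153.37 − 151.53) / (3 × 0.528) = 1.1616; Cpl = (μ̂ − LSL) / (3σ̂) = (151.53 − 149.75) / (3 × 0.528) = 1.1237; Cpk = min(Cpu, Cpl) = 1.1237

1.12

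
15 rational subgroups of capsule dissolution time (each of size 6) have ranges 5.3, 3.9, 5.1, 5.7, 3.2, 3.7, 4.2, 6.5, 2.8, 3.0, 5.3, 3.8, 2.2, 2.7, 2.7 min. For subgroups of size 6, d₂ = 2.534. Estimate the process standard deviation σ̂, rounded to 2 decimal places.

1.58

R̄ = (5.3 + 3.9 + 5.1 + 5.7 + 3.2 + 3.7 + 4.2 + 6.5 + 2.8 + 3.0 + 5.3 + 3.8 + 2.2 + 2.7 + 2.7) / 15 = 4.0067
σ̂ = R̄ / d₂ = 4.0067 / 2.534 = 1.5812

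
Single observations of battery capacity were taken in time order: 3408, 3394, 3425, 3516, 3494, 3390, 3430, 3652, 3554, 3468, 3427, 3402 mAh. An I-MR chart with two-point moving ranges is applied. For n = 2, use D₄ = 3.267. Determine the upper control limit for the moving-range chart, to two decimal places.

229.88

Moving ranges: 14, 31, 91, 22, 104, 40, 222, 98, 86, 41, 25; M̄R̄ = 774.0000 / 11 = 70.3636
UCL_MR = D₄·M̄R̄ = 3.267 × 70.3636 = 229.8780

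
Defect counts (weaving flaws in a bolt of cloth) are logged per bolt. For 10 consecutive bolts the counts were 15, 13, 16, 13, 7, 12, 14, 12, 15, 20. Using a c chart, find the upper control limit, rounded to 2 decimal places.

c̄ = (15 + 13 + 16 + 13 + 7 + 12 + 14 + 12 + 15 + 20) / 10 = 137 / 10 = 13.7000
UCL = c̄ + 3√c̄ = 13.7000 + 3 × √13.7000 = 13.7000 + 3 × 3.7014 = 24.8041

24.80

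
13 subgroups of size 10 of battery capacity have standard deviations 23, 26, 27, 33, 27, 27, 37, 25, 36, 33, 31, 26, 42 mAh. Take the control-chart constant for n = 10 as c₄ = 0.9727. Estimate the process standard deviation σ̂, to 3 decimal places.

31.079

s̄ = (23 + 26 + 27 + 33 + 27 + 27 + 37 + 25 + 36 + 33 + 31 + 26 + 42) / 13 = 30.2308
σ̂ = s̄ / c₄ = 30.2308 / 0.9727 = 31.0792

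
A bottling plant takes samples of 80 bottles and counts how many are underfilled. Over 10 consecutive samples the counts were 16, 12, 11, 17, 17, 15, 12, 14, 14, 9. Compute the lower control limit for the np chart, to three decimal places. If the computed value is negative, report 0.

3.591

p̄ = Σdᵢ / (k·n) = 137 / (10 × 80) = 0.17125
LCL = np̄ − 3·√(np̄(1−p̄)) = 13.7000 − 3 × 3.3696 = 3.5913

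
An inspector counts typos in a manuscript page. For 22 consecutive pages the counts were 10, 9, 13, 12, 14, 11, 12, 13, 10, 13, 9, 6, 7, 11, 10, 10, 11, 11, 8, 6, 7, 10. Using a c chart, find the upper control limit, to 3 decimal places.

c̄ = (10 + 9 + 13 + 12 + 14 + 11 + 12 + 13 + 10 + 13 + 9 + 6 + 7 + 11 + 10 + 10 + 11 + 11 + 8 + 6 + 7 + 10) / 22 = 223 / 22 = 10.1364
UCL = c̄ + 3√c̄ = 10.1364 + 3 × √10.1364 = 10.1364 + 3 × 3.1838 = 19.6877

19.688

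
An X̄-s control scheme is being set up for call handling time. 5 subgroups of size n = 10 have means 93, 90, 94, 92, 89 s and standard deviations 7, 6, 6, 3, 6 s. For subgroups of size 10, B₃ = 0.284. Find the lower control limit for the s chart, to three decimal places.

1.590

s̄ = (7 + 6 + 6 + 3 + 6) / 5 = 5.6000
LCL_s = B₃·s̄ = 0.284 × 5.6000 = 1.5904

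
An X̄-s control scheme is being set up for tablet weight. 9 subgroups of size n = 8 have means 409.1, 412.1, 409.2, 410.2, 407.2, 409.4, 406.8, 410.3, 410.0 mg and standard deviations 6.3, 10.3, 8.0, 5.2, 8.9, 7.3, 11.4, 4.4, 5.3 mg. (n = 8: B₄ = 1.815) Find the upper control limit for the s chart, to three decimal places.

13.532

s̄ = (6.3 + 10.3 + 8.0 + 5.2 + 8.9 + 7.3 + 11.4 + 4.4 + 5.3) / 9 = 7.4556
UCL_s = B₄·s̄ = 1.815 × 7.4556 = 13.5318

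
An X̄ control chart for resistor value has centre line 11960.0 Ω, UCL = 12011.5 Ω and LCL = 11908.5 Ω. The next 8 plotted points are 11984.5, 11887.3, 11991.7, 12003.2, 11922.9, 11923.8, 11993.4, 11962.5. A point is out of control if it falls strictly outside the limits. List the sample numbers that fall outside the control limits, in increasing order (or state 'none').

Compare each point to [11908.5, 12011.5]: sample 2 = 11887.3 < LCL.

2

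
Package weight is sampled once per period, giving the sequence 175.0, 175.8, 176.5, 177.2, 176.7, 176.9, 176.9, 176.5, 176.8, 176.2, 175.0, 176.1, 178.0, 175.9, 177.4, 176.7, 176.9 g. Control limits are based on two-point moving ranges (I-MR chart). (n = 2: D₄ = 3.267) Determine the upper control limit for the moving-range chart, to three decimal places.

2.634

Moving ranges: 0.8, 0.7, 0.7, 0.5, 0.2, 0.0, 0.4, 0.3, 0.6, 1.2, 1.1, 1.9, 2.1, 1.5, 0.7, 0.2; M̄R̄ = 12.9000 / 16 = 0.8063
UCL_MR = D₄·M̄R̄ = 3.267 × 0.8063 = 2.6340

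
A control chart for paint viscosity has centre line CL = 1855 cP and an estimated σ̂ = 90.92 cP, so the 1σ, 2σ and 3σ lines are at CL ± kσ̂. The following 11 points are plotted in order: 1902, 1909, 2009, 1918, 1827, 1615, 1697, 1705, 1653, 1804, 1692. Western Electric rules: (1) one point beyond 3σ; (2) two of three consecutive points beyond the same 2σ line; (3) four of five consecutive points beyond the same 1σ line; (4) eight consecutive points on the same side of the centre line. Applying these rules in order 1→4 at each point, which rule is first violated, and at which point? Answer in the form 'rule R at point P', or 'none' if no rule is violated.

rule 3 at point 9

Zone of each point (C = within 1σ̂, B = 1σ̂–2σ̂, A = 2σ̂–3σ̂, * = beyond 3σ̂; sign = side of CL): 1:+C, 2:+C, 3:+B, 4:+C, 5:-C, 6:-A, 7:-B, 8:-B, 9:-A, 10:-C, 11:-B
Rule 3 (four of five consecutive points beyond the same 1σ limit) is satisfied at point 9.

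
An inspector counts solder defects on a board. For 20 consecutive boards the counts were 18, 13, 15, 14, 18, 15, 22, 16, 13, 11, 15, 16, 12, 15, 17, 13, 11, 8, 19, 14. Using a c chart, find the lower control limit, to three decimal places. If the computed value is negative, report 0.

c̄ = (18 + 13 + 15 + 14 + 18 + 15 + 22 + 16 + 13 + 11 + 15 + 16 + 12 + 15 + 17 + 13 + 11 + 8 + 19 + 14) / 20 = 295 / 20 = 14.7500
LCL = c̄ − 3√c̄ = 14.7500 − 3 × 3.8406 = 3.2283

3.228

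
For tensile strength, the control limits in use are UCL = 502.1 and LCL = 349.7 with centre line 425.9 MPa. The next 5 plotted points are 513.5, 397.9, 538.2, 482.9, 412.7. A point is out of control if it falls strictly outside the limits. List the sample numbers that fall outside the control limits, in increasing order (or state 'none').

Compare each point to [349.7, 502.1]: sample 1 = 513.5 > UCL; sample 3 = 538.2 > UCL.

1, 3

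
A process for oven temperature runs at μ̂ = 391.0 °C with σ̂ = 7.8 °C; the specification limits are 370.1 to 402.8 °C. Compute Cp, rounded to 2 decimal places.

Cp = (USL − LSL) / (6σ̂) = (402.8 − 370.1) / (6 × 7.8) = 32.7000 / 46.8000 = 0.6987

0.70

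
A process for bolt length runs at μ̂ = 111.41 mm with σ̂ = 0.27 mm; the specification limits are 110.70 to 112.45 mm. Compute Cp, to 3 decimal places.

Cp = (USL − LSL) / (6σ̂) = (112.45 − 110.70) / (6 × 0.27) = 1.7500 / 1.6200 = 1.0802

1.080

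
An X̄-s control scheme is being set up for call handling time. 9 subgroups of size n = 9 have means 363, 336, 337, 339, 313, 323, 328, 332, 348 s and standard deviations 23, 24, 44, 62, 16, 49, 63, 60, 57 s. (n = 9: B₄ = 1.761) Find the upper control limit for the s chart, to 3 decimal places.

77.875

s̄ = (23 + 24 + 44 + 62 + 16 + 49 + 63 + 60 + 57) / 9 = 44.2222
UCL_s = B₄·s̄ = 1.761 × 44.2222 = 77.8753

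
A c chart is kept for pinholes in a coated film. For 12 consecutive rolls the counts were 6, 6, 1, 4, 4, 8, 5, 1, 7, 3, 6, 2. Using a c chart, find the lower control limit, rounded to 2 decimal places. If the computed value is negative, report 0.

c̄ = (6 + 6 + 1 + 4 + 4 + 8 + 5 + 1 + 7 + 3 + 6 + 2) / 12 = 53 / 12 = 4.4167
LCL = c̄ − 3√c̄ = 4.4167 − 3 × 2.1016 = -1.8881 → 0 (cannot be negative)

0.00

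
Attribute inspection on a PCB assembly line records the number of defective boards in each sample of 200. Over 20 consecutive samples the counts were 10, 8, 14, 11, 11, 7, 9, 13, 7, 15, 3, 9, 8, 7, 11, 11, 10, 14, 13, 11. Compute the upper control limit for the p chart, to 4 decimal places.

0.0970

p̄ = Σdᵢ / (k·n) = 202 / (20 × 200) = 0.05050
UCL = p̄ + 3·√(p̄(1−p̄)/n) = 0.05050 + 3 × √(0.05050×0.94950/200) = 0.05050 + 3 × 0.01548 = 0.09695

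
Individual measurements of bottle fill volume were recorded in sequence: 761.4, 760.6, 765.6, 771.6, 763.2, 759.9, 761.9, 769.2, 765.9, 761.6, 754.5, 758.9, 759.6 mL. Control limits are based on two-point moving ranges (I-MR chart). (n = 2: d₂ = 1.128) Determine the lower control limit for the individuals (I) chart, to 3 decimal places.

X̄ = (761.4 + 760.6 + 765.6 + 771.6 + 763.2 + 759.9 + 761.9 + 769.2 + 765.9 + 761.6 + 754.5 + 758.9 + 759.6) / 13 = 762.6077
Moving ranges: 0.8, 5.0, 6.0, 8.4, 3.3, 2.0, 7.3, 3.3, 4.3, 7.1, 4.4, 0.7; M̄R̄ = 52.6000 / 12 = 4.3833
LCL = X̄ − 3·M̄R̄/d₂ = 762.6077 − 3 × 4.3833 / 1.128 = 750.9499

750.950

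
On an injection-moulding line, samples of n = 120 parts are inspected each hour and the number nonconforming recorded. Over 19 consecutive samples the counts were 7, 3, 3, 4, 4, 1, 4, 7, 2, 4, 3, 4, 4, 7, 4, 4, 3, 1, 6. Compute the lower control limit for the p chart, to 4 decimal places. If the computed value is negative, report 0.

0.0000

p̄ = Σdᵢ / (k·n) = 75 / (19 × 120) = 0.03289
LCL = p̄ − 3·√(p̄(1−p̄)/n) = 0.03289 − 3 × 0.01628 = -0.01595 → 0 (negative, so LCL = 0)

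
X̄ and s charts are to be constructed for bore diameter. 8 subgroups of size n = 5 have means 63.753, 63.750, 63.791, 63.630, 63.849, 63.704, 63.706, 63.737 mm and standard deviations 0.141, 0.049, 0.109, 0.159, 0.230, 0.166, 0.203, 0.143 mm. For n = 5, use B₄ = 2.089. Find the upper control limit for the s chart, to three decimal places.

s̄ = (0.141 + 0.049 + 0.109 + 0.159 + 0.230 + 0.166 + 0.203 + 0.143) / 8 = 0.1500
UCL_s = B₄·s̄ = 2.089 × 0.1500 = 0.3133

0.313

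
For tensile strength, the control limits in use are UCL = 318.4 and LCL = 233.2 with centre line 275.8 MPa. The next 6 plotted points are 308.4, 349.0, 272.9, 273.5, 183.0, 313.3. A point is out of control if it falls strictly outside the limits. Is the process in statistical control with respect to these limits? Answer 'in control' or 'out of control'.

out of control

Compare each point to [233.2, 318.4]: sample 2 = 349.0 > UCL; sample 5 = 183.0 < LCL.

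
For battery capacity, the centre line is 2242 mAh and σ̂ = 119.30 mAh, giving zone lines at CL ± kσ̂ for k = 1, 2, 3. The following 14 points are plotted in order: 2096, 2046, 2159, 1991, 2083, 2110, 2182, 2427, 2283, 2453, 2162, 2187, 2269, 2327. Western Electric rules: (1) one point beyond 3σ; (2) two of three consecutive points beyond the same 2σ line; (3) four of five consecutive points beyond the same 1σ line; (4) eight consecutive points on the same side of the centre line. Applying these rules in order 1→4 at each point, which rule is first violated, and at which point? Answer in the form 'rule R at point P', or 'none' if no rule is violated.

rule 3 at point 5

Zone of each point (C = within 1σ̂, B = 1σ̂–2σ̂, A = 2σ̂–3σ̂, * = beyond 3σ̂; sign = side of CL): 1:-B, 2:-B, 3:-C, 4:-A, 5:-B, 6:-B, 7:-C, 8:+B, 9:+C, 10:+B, 11:-C, 12:-C, 13:+C, 14:+C
Rule 3 (four of five consecutive points beyond the same 1σ limit) is satisfied at point 5.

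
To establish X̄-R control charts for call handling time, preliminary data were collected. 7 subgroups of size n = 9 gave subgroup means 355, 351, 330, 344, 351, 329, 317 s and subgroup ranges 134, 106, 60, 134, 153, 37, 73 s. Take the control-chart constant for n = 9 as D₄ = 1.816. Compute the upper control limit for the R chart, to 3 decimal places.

R̄ = (134 + 106 + 60 + 134 + 153 + 37 + 73) / 7 = 697.0000 / 7 = 99.5714
UCL_R = D₄·R̄ = 1.816 × 99.5714 = 180.8217

180.822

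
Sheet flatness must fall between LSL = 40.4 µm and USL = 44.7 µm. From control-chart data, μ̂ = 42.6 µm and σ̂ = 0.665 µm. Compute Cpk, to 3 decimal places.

1.053

Cpu = (USL − μ̂) / (3σ̂) = (44.7 − 42.6) / (3 × 0.665) = 1.0526; Cpl = (μ̂ − LSL) / (3σ̂) = (42.6 − 40.4) / (3 × 0.665) = 1.1028; Cpk = min(Cpu, Cpl) = 1.0526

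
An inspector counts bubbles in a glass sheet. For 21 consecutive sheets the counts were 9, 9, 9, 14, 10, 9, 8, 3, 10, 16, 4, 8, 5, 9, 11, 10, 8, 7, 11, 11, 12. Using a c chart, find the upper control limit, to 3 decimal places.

18.285

c̄ = (9 + 9 + 9 + 14 + 10 + 9 + 8 + 3 + 10 + 16 + 4 + 8 + 5 + 9 + 11 + 10 + 8 + 7 + 11 + 11 + 12) / 21 = 193 / 21 = 9.1905
UCL = c̄ + 3√c̄ = 9.1905 + 3 × √9.1905 = 9.1905 + 3 × 3.0316 = 18.2852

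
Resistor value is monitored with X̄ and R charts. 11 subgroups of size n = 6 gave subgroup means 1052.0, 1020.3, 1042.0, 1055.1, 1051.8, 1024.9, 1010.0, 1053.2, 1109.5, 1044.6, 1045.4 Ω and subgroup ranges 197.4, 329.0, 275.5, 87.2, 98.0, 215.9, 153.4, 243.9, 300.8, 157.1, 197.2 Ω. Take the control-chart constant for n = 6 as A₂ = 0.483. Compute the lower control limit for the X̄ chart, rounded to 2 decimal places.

947.22

X̄̄ = (1052.0 + 1020.3 + 1042.0 + 1055.1 + 1051.8 + 1024.9 + 1010.0 + 1053.2 + 1109.5 + 1044.6 + 1045.4) / 11 = 11508.8000 / 11 = 1046.2545
R̄ = (197.4 + 329.0 + 275.5 + 87.2 + 98.0 + 215.9 + 153.4 + 243.9 + 300.8 + 157.1 + 197.2) / 11 = 2255.4000 / 11 = 205.0364
LCL = X̄̄ − A₂·R̄ = 1046.2545 − 0.483 × 205.0364 = 947.2220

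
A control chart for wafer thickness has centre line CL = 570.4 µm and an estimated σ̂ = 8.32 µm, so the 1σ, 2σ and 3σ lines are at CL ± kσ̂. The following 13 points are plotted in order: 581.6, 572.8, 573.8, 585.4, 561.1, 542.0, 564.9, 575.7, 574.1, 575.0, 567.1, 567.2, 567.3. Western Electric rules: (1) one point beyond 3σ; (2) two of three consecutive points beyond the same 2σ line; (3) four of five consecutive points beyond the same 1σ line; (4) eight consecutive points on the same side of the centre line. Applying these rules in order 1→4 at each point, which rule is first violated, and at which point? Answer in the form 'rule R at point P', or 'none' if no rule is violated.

rule 1 at point 6

Zone of each point (C = within 1σ̂, B = 1σ̂–2σ̂, A = 2σ̂–3σ̂, * = beyond 3σ̂; sign = side of CL): 1:+B, 2:+C, 3:+C, 4:+B, 5:-B, 6:-*, 7:-C, 8:+C, 9:+C, 10:+C, 11:-C, 12:-C, 13:-C
Rule 1 (one point beyond the 3σ limits) is satisfied at point 6.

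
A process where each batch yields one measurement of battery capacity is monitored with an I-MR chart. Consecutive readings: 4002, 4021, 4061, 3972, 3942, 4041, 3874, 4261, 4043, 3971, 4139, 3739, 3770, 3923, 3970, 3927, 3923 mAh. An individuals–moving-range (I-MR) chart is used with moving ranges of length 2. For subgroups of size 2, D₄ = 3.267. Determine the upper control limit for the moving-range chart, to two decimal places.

401.64

Moving ranges: 19, 40, 89, 30, 99, 167, 387, 218, 72, 168, 400, 31, 153, 47, 43, 4; M̄R̄ = 1967.0000 / 16 = 122.9375
UCL_MR = D₄·M̄R̄ = 3.267 × 122.9375 = 401.6368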